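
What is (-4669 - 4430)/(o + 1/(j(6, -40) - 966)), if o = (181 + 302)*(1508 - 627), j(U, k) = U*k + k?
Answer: -11337354/530201657 ≈ -0.021383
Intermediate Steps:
j(U, k) = k + U*k
o = 425523 (o = 483*881 = 425523)
(-4669 - 4430)/(o + 1/(j(6, -40) - 966)) = (-4669 - 4430)/(425523 + 1/(-40*(1 + 6) - 966)) = -9099/(425523 + 1/(-40*7 - 966)) = -9099/(425523 + 1/(-280 - 966)) = -9099/(425523 + 1/(-1246)) = -9099/(425523 - 1/1246) = -9099/530201657/1246 = -9099*1246/530201657 = -11337354/530201657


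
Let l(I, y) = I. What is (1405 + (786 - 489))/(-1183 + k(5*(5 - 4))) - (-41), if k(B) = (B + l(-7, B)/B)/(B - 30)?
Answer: 5850863/147893 ≈ 39.561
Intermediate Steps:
k(B) = (B - 7/B)/(-30 + B) (k(B) = (B - 7/B)/(B - 30) = (B - 7/B)/(-30 + B))
(1405 + (786 - 489))/(-1183 + k(5*(5 - 4))) - (-41) = (1405 + (786 - 489))/(-1183 + (-7 + (5*(5 - 4))²)/(((5*(5 - 4)))*(-30 + 5*(5 - 4)))) - (-41) = (1405 + 297)/(-1183 + (-7 + (5*1)²)/(((5*1))*(-30 + 5*1))) - 1*(-41) = 1702/(-1183 + (-7 + 5²)/(5*(-30 + 5))) + 41 = 1702/(-1183 + (⅕)*(-7 + 25)/(-25)) + 41 = 1702/(-1183 + (⅕)*(-1/25)*18) + 41 = 1702/(-1183 - 18/125) + 41 = 1702/(-147893/125) + 41 = 1702*(-125/147893) + 41 = -212750/147893 + 41 = 5850863/147893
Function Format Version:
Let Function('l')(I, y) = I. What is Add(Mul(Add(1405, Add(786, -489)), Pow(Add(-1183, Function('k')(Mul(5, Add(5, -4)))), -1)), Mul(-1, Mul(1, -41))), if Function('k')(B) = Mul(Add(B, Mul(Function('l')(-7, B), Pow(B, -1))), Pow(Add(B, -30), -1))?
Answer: Rational(5850863, 147893) ≈ 39.561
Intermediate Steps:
Function('k')(B) = Mul(Pow(Add(-30, B), -1), Add(B, Mul(-7, Pow(B, -1)))) (Function('k')(B) = Mul(Add(B, Mul(-7, Pow(B, -1))), Pow(Add(B, -30), -1)) = Mul(Add(B, Mul(-7, Pow(B, -1))), Pow(Add(-30, B), -1)) = Mul(Pow(Add(-30, B), -1), Add(B, Mul(-7, Pow(B, -1)))))
Add(Mul(Add(1405, Add(786, -489)), Pow(Add(-1183, Function('k')(Mul(5, Add(5, -4)))), -1)), Mul(-1, Mul(1, -41))) = Add(Mul(Add(1405, Add(786, -489)), Pow(Add(-1183, Mul(Pow(Mul(5, Add(5, -4)), -1), Pow(Add(-30, Mul(5, Add(5, -4))), -1), Add(-7, Pow(Mul(5, Add(5, -4)), 2)))), -1)), Mul(-1, Mul(1, -41))) = Add(Mul(Add(1405, 297), Pow(Add(-1183, Mul(Pow(Mul(5, 1), -1), Pow(Add(-30, Mul(5, 1)), -1), Add(-7, Pow(Mul(5, 1), 2)))), -1)), Mul(-1, -41)) = Add(Mul(1702, Pow(Add(-1183, Mul(Pow(5, -1), Pow(Add(-30, 5), -1), Add(-7, Pow(5, 2)))), -1)), 41) = Add(Mul(1702, Pow(Add(-1183, Mul(Rational(1, 5), Pow(-25, -1), Add(-7, 25))), -1)), 41) = Add(Mul(1702, Pow(Add(-1183, Mul(Rational(1, 5), Rational(-1, 25), 18)), -1)), 41) = Add(Mul(1702, Pow(Add(-1183, Rational(-18, 125)), -1)), 41) = Add(Mul(1702, Pow(Rational(-147893, 125), -1)), 41) = Add(Mul(1702, Rational(-125, 147893)), 41) = Add(Rational(-212750, 147893), 41) = Rational(5850863, 147893)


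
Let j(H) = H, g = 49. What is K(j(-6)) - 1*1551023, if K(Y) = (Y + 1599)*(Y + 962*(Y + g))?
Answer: 64335457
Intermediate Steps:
K(Y) = (1599 + Y)*(47138 + 963*Y) (K(Y) = (Y + 1599)*(Y + 962*(Y + 49)) = (1599 + Y)*(Y + 962*(49 + Y)) = (1599 + Y)*(Y + (47138 + 962*Y)) = (1599 + Y)*(47138 + 963*Y))
K(j(-6)) - 1*1551023 = (75373662 + 963*(-6)**2 + 1586975*(-6)) - 1*1551023 = (75373662 + 963*36 - 9521850) - 1551023 = (75373662 + 34668 - 9521850) - 1551023 = 65886480 - 1551023 = 64335457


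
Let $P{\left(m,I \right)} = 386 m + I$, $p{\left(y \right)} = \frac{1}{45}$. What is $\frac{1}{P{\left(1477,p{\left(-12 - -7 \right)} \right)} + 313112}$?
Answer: $\frac{45}{39745531} \approx 1.1322 \cdot 10^{-6}$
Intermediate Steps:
$p{\left(y \right)} = \frac{1}{45}$
$P{\left(m,I \right)} = I + 386 m$
$\frac{1}{P{\left(1477,p{\left(-12 - -7 \right)} \right)} + 313112} = \frac{1}{\left(\frac{1}{45} + 386 \cdot 1477\right) + 313112} = \frac{1}{\left(\frac{1}{45} + 570122\right) + 313112} = \frac{1}{\frac{25655491}{45} + 313112} = \frac{1}{\frac{39745531}{45}} = \frac{45}{39745531}$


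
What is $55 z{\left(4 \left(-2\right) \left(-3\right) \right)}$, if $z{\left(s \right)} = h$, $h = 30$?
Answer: $1650$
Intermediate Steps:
$z{\left(s \right)} = 30$
$55 z{\left(4 \left(-2\right) \left(-3\right) \right)} = 55 \cdot 30 = 1650$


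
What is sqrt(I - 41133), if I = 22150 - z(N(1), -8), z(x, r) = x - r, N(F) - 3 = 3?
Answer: 11*I*sqrt(157) ≈ 137.83*I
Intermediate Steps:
N(F) = 6 (N(F) = 3 + 3 = 6)
I = 22136 (I = 22150 - (6 - 1*(-8)) = 22150 - (6 + 8) = 22150 - 1*14 = 22150 - 14 = 22136)
sqrt(I - 41133) = sqrt(22136 - 41133) = sqrt(-18997) = 11*I*sqrt(157)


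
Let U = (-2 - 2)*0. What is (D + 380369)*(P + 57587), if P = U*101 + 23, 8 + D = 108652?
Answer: 28172038930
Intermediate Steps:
U = 0 (U = -4*0 = 0)
D = 108644 (D = -8 + 108652 = 108644)
P = 23 (P = 0*101 + 23 = 0 + 23 = 23)
(D + 380369)*(P + 57587) = (108644 + 380369)*(23 + 57587) = 489013*57610 = 28172038930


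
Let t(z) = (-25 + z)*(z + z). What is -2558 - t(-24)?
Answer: -4910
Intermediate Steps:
t(z) = 2*z*(-25 + z) (t(z) = (-25 + z)*(2*z) = 2*z*(-25 + z))
-2558 - t(-24) = -2558 - 2*(-24)*(-25 - 24) = -2558 - 2*(-24)*(-49) = -2558 - 1*2352 = -2558 - 2352 = -4910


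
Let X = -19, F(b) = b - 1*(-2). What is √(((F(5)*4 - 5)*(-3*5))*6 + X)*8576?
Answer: 8576*I*√2089 ≈ 3.9197e+5*I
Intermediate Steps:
F(b) = 2 + b (F(b) = b + 2 = 2 + b)
√(((F(5)*4 - 5)*(-3*5))*6 + X)*8576 = √((((2 + 5)*4 - 5)*(-3*5))*6 - 19)*8576 = √(((7*4 - 5)*(-15))*6 - 19)*8576 = √(((28 - 5)*(-15))*6 - 19)*8576 = √((23*(-15))*6 - 19)*8576 = √(-345*6 - 19)*8576 = √(-2070 - 19)*8576 = √(-2089)*8576 = (I*√2089)*8576 = 8576*I*√2089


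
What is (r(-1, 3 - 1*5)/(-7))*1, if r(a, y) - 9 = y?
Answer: -1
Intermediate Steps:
r(a, y) = 9 + y
(r(-1, 3 - 1*5)/(-7))*1 = ((9 + (3 - 1*5))/(-7))*1 = ((9 + (3 - 5))*(-⅐))*1 = ((9 - 2)*(-⅐))*1 = (7*(-⅐))*1 = -1*1 = -1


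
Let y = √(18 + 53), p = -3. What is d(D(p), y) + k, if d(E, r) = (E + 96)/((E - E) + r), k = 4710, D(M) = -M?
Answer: 4710 + 99*√71/71 ≈ 4721.8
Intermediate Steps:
y = √71 ≈ 8.4261
d(E, r) = (96 + E)/r (d(E, r) = (96 + E)/(0 + r) = (96 + E)/r)
d(D(p), y) + k = (96 - 1*(-3))/(√71) + 4710 = (√71/71)*(96 + 3) + 4710 = (√71/71)*99 + 4710 = 99*√71/71 + 4710 = 4710 + 99*√71/71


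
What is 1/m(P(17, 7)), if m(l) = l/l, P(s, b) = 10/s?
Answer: 1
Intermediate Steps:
m(l) = 1
1/m(P(17, 7)) = 1/1 = 1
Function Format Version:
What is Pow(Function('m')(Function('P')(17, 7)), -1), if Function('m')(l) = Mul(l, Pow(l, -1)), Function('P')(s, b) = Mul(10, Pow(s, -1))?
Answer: 1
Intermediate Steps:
Function('m')(l) = 1
Pow(Function('m')(Function('P')(17, 7)), -1) = Pow(1, -1) = 1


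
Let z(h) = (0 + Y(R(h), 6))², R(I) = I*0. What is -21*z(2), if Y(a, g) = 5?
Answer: -525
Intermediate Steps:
R(I) = 0
z(h) = 25 (z(h) = (0 + 5)² = 5² = 25)
-21*z(2) = -21*25 = -525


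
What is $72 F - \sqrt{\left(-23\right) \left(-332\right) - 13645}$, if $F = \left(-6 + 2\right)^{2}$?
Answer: $1152 - i \sqrt{6009} \approx 1152.0 - 77.518 i$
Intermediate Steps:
$F = 16$ ($F = \left(-4\right)^{2} = 16$)
$72 F - \sqrt{\left(-23\right) \left(-332\right) - 13645} = 72 \cdot 16 - \sqrt{\left(-23\right) \left(-332\right) - 13645} = 1152 - \sqrt{7636 - 13645} = 1152 - \sqrt{-6009} = 1152 - i \sqrt{6009}$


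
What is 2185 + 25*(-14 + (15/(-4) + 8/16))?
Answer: 7015/4 ≈ 1753.8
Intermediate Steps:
2185 + 25*(-14 + (15/(-4) + 8/16)) = 2185 + 25*(-14 + (15*(-¼) + 8*(1/16))) = 2185 + 25*(-14 + (-15/4 + ½)) = 2185 + 25*(-14 - 13/4) = 2185 + 25*(-69/4) = 2185 - 1725/4 = 7015/4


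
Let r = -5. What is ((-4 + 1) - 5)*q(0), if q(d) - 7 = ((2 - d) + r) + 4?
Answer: -64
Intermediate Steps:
q(d) = 8 - d (q(d) = 7 + (((2 - d) - 5) + 4) = 7 + ((-3 - d) + 4) = 7 + (1 - d) = 8 - d)
((-4 + 1) - 5)*q(0) = ((-4 + 1) - 5)*(8 - 1*0) = (-3 - 5)*(8 + 0) = -8*8 = -64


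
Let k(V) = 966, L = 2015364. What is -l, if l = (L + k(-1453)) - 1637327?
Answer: -379003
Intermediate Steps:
l = 379003 (l = (2015364 + 966) - 1637327 = 2016330 - 1637327 = 379003)
-l = -1*379003 = -379003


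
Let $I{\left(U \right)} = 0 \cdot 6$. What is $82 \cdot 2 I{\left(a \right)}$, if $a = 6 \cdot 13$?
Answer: $0$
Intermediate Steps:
$a = 78$
$I{\left(U \right)} = 0$
$82 \cdot 2 I{\left(a \right)} = 82 \cdot 2 \cdot 0 = 164 \cdot 0 = 0$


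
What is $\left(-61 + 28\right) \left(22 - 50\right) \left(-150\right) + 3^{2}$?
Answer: $-138591$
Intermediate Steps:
$\left(-61 + 28\right) \left(22 - 50\right) \left(-150\right) + 3^{2} = \left(-33\right) \left(-28\right) \left(-150\right) + 9 = 924 \left(-150\right) + 9 = -138600 + 9 = -138591$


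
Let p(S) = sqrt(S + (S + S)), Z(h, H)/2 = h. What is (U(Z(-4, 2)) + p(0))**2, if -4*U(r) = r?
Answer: 4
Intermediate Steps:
Z(h, H) = 2*h
U(r) = -r/4
p(S) = sqrt(3)*sqrt(S) (p(S) = sqrt(S + 2*S) = sqrt(3*S) = sqrt(3)*sqrt(S))
(U(Z(-4, 2)) + p(0))**2 = (-(-4)/2 + sqrt(3)*sqrt(0))**2 = (-1/4*(-8) + sqrt(3)*0)**2 = (2 + 0)**2 = 2**2 = 4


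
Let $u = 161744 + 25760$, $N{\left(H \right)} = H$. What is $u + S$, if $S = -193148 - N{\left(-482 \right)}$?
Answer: $-5162$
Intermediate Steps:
$u = 187504$
$S = -192666$ ($S = -193148 - -482 = -193148 + 482 = -192666$)
$u + S = 187504 - 192666 = -5162$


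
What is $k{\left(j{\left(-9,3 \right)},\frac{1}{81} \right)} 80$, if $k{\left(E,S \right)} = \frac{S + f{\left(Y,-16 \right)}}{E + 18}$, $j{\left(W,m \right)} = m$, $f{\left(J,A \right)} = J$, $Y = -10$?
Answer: $- \frac{64720}{1701} \approx -38.048$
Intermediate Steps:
$k{\left(E,S \right)} = \frac{-10 + S}{18 + E}$ ($k{\left(E,S \right)} = \frac{S - 10}{E + 18} = \frac{-10 + S}{18 + E}$)
$k{\left(j{\left(-9,3 \right)},\frac{1}{81} \right)} 80 = \frac{-10 + \frac{1}{81}}{18 + 3} \cdot 80 = \frac{-10 + \frac{1}{81}}{21} \cdot 80 = \frac{1}{21} \left(- \frac{809}{81}\right) 80 = \left(- \frac{809}{1701}\right) 80 = - \frac{64720}{1701}$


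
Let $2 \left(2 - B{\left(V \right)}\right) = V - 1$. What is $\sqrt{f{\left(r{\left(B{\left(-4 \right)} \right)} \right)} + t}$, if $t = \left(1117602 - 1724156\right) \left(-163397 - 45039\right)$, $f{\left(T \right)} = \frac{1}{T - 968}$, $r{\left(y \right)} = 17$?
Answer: $\frac{\sqrt{114341328851282193}}{951} \approx 3.5557 \cdot 10^{5}$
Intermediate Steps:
$B{\left(V \right)} = \frac{5}{2} - \frac{V}{2}$ ($B{\left(V \right)} = 2 - \frac{V - 1}{2} = 2 - \frac{-1 + V}{2} = 2 - \left(- \frac{1}{2} + \frac{V}{2}\right) = \frac{5}{2} - \frac{V}{2}$)
$f{\left(T \right)} = \frac{1}{-968 + T}$
$t = 126427689544$ ($t = \left(-606554\right) \left(-208436\right) = 126427689544$)
$\sqrt{f{\left(r{\left(B{\left(-4 \right)} \right)} \right)} + t} = \sqrt{\frac{1}{-968 + 17} + 126427689544} = \sqrt{\frac{1}{-951} + 126427689544} = \sqrt{- \frac{1}{951} + 126427689544} = \sqrt{\frac{120232732756343}{951}} = \frac{\sqrt{114341328851282193}}{951}$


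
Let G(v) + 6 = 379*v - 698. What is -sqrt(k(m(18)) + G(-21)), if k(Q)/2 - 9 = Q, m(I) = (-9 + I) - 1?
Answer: -I*sqrt(8629) ≈ -92.892*I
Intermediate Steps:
m(I) = -10 + I
G(v) = -704 + 379*v (G(v) = -6 + (379*v - 698) = -6 + (-698 + 379*v) = -704 + 379*v)
k(Q) = 18 + 2*Q
-sqrt(k(m(18)) + G(-21)) = -sqrt((18 + 2*(-10 + 18)) + (-704 + 379*(-21))) = -sqrt((18 + 2*8) + (-704 - 7959)) = -sqrt((18 + 16) - 8663) = -sqrt(34 - 8663) = -sqrt(-8629) = -I*sqrt(8629)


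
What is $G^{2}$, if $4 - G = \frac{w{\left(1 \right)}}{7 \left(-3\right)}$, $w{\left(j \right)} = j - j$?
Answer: $16$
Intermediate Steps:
$w{\left(j \right)} = 0$
$G = 4$ ($G = 4 - \frac{0}{7 \left(-3\right)} = 4 - \frac{0}{-21} = 4 - 0 \left(- \frac{1}{21}\right) = 4 - 0 = 4 + 0 = 4$)
$G^{2} = 4^{2} = 16$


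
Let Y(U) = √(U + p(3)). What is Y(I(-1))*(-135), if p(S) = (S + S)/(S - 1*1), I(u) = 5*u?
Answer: -135*I*√2 ≈ -190.92*I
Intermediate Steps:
p(S) = 2*S/(-1 + S) (p(S) = (2*S)/(S - 1) = (2*S)/(-1 + S) = 2*S/(-1 + S))
Y(U) = √(3 + U) (Y(U) = √(U + 2*3/(-1 + 3)) = √(U + 2*3/2) = √(U + 2*3*(½)) = √(U + 3) = √(3 + U))
Y(I(-1))*(-135) = √(3 + 5*(-1))*(-135) = √(3 - 5)*(-135) = √(-2)*(-135) = (I*√2)*(-135) = -135*I*√2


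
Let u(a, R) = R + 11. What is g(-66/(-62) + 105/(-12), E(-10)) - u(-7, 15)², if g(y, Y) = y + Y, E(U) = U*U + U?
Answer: -73617/124 ≈ -593.69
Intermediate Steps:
u(a, R) = 11 + R
E(U) = U + U² (E(U) = U² + U = U + U²)
g(y, Y) = Y + y
g(-66/(-62) + 105/(-12), E(-10)) - u(-7, 15)² = (-10*(1 - 10) + (-66/(-62) + 105/(-12))) - (11 + 15)² = (-10*(-9) + (-66*(-1/62) + 105*(-1/12))) - 1*26² = (90 + (33/31 - 35/4)) - 1*676 = (90 - 953/124) - 676 = 10207/124 - 676 = -73617/124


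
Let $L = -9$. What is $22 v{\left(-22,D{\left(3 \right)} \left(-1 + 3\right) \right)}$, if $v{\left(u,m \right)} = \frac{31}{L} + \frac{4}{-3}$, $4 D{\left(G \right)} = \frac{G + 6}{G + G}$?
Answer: $- \frac{946}{9} \approx -105.11$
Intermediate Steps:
$D{\left(G \right)} = \frac{6 + G}{8 G}$ ($D{\left(G \right)} = \frac{\left(G + 6\right) \frac{1}{G + G}}{4} = \frac{\left(6 + G\right) \frac{1}{2 G}}{4} = \frac{\frac{1}{2} \frac{1}{G} \left(6 + G\right)}{4} = \frac{6 + G}{8 G}$)
$v{\left(u,m \right)} = - \frac{43}{9}$ ($v{\left(u,m \right)} = \frac{31}{-9} + \frac{4}{-3} = 31 \left(- \frac{1}{9}\right) + 4 \left(- \frac{1}{3}\right) = - \frac{31}{9} - \frac{4}{3} = - \frac{43}{9}$)
$22 v{\left(-22,D{\left(3 \right)} \left(-1 + 3\right) \right)} = 22 \left(- \frac{43}{9}\right) = - \frac{946}{9}$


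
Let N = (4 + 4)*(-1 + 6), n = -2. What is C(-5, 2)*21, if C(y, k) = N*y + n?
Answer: -4242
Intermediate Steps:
N = 40 (N = 8*5 = 40)
C(y, k) = -2 + 40*y (C(y, k) = 40*y - 2 = -2 + 40*y)
C(-5, 2)*21 = (-2 + 40*(-5))*21 = (-2 - 200)*21 = -202*21 = -4242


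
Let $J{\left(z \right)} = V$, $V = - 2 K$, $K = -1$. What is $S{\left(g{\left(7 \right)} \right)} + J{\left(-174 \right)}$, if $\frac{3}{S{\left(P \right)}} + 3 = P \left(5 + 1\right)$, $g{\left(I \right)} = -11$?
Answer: $\frac{45}{23} \approx 1.9565$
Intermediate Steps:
$V = 2$ ($V = \left(-2\right) \left(-1\right) = 2$)
$J{\left(z \right)} = 2$
$S{\left(P \right)} = \frac{3}{-3 + 6 P}$ ($S{\left(P \right)} = \frac{3}{-3 + P \left(5 + 1\right)} = \frac{3}{-3 + P 6} = \frac{3}{-3 + 6 P}$)
$S{\left(g{\left(7 \right)} \right)} + J{\left(-174 \right)} = \frac{1}{-1 + 2 \left(-11\right)} + 2 = \frac{1}{-1 - 22} + 2 = \frac{1}{-23} + 2 = - \frac{1}{23} + 2 = \frac{45}{23}$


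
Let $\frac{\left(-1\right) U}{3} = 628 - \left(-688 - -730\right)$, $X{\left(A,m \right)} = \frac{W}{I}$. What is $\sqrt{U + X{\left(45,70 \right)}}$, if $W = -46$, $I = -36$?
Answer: $\frac{i \sqrt{63242}}{6} \approx 41.913 i$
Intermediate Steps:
$X{\left(A,m \right)} = \frac{23}{18}$ ($X{\left(A,m \right)} = - \frac{46}{-36} = \left(-46\right) \left(- \frac{1}{36}\right) = \frac{23}{18}$)
$U = -1758$ ($U = - 3 \left(628 - \left(-688 - -730\right)\right) = - 3 \left(628 - \left(-688 + 730\right)\right) = - 3 \left(628 - 42\right) = \left(-3\right) 586 = -1758$)
$\sqrt{U + X{\left(45,70 \right)}} = \sqrt{-1758 + \frac{23}{18}} = \sqrt{- \frac{31621}{18}} = \frac{i \sqrt{63242}}{6}$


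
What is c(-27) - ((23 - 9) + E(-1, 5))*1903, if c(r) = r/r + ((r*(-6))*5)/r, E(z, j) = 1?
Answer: -28574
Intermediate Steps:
c(r) = -29 (c(r) = 1 + (-6*r*5)/r = 1 + (-30*r)/r = 1 - 30 = -29)
c(-27) - ((23 - 9) + E(-1, 5))*1903 = -29 - ((23 - 9) + 1)*1903 = -29 - (14 + 1)*1903 = -29 - 15*1903 = -29 - 1*28545 = -29 - 28545 = -28574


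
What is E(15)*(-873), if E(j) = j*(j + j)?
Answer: -392850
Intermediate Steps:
E(j) = 2*j**2 (E(j) = j*(2*j) = 2*j**2)
E(15)*(-873) = (2*15**2)*(-873) = (2*225)*(-873) = 450*(-873) = -392850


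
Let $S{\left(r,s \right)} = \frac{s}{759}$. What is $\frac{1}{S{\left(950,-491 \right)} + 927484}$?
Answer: $\frac{759}{703959865} \approx 1.0782 \cdot 10^{-6}$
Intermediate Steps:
$S{\left(r,s \right)} = \frac{s}{759}$ ($S{\left(r,s \right)} = s \frac{1}{759} = \frac{s}{759}$)
$\frac{1}{S{\left(950,-491 \right)} + 927484} = \frac{1}{\frac{1}{759} \left(-491\right) + 927484} = \frac{1}{- \frac{491}{759} + 927484} = \frac{1}{\frac{703959865}{759}} = \frac{759}{703959865}$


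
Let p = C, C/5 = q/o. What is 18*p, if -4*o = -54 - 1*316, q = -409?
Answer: -14724/37 ≈ -397.95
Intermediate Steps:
o = 185/2 (o = -(-54 - 1*316)/4 = -(-54 - 316)/4 = -¼*(-370) = 185/2 ≈ 92.500)
C = -818/37 (C = 5*(-409/185/2) = 5*(-409*2/185) = 5*(-818/185) = -818/37 ≈ -22.108)
p = -818/37 ≈ -22.108
18*p = 18*(-818/37) = -14724/37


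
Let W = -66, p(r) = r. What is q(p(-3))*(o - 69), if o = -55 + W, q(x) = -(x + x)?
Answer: -1140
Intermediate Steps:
q(x) = -2*x
o = -121 (o = -55 - 66 = -121)
q(p(-3))*(o - 69) = (-2*(-3))*(-121 - 69) = 6*(-190) = -1140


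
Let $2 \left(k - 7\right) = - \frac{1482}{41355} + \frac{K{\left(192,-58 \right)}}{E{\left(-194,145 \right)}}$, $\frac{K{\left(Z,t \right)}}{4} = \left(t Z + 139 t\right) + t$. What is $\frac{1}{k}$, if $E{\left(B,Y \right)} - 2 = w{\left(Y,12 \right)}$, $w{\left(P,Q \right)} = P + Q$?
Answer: $- \frac{730605}{171861496} \approx -0.0042511$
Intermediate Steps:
$E{\left(B,Y \right)} = 14 + Y$ ($E{\left(B,Y \right)} = 2 + \left(Y + 12\right) = 2 + \left(12 + Y\right) = 14 + Y$)
$K{\left(Z,t \right)} = 560 t + 4 Z t$ ($K{\left(Z,t \right)} = 4 \left(\left(t Z + 139 t\right) + t\right) = 4 \left(\left(Z t + 139 t\right) + t\right) = 4 \left(\left(139 t + Z t\right) + t\right) = 4 \left(140 t + Z t\right) = 560 t + 4 Z t$)
$k = - \frac{171861496}{730605}$ ($k = 7 + \frac{- \frac{1482}{41355} + \frac{4 \left(-58\right) \left(140 + 192\right)}{14 + 145}}{2} = 7 + \frac{\left(-1482\right) \frac{1}{41355} + \frac{4 \left(-58\right) 332}{159}}{2} = 7 + \frac{- \frac{494}{13785} - \frac{77024}{159}}{2} = 7 + \frac{1}{2} \left(- \frac{353951462}{730605}\right) = 7 - \frac{176975731}{730605} = - \frac{171861496}{730605} \approx -235.23$)
$\frac{1}{k} = \frac{1}{- \frac{171861496}{730605}} = - \frac{730605}{171861496}$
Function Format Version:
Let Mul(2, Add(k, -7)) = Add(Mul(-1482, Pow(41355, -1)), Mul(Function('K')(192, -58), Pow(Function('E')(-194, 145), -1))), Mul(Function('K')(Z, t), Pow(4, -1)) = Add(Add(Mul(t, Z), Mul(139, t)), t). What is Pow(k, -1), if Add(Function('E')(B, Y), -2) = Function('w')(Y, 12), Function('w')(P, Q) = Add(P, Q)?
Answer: Rational(-730605, 171861496) ≈ -0.0042511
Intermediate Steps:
Function('E')(B, Y) = Add(14, Y) (Function('E')(B, Y) = Add(2, Add(Y, 12)) = Add(2, Add(12, Y)) = Add(14, Y))
Function('K')(Z, t) = Add(Mul(560, t), Mul(4, Z, t)) (Function('K')(Z, t) = Mul(4, Add(Add(Mul(t, Z), Mul(139, t)), t)) = Mul(4, Add(Add(Mul(Z, t), Mul(139, t)), t)) = Mul(4, Add(Add(Mul(139, t), Mul(Z, t)), t)) = Mul(4, Add(Mul(140, t), Mul(Z, t))) = Add(Mul(560, t), Mul(4, Z, t)))
k = Rational(-171861496, 730605) (k = Add(7, Mul(Rational(1, 2), Add(Mul(-1482, Pow(41355, -1)), Mul(Mul(4, -58, Add(140, 192)), Pow(Add(14, 145), -1))))) = Add(7, Mul(Rational(1, 2), Add(Mul(-1482, Rational(1, 41355)), Mul(Mul(4, -58, 332), Pow(159, -1))))) = Add(7, Mul(Rational(1, 2), Add(Rational(-494, 13785), Mul(-77024, Rational(1, 159))))) = Add(7, Mul(Rational(1, 2), Add(Rational(-494, 13785), Rational(-77024, 159)))) = Add(7, Mul(Rational(1, 2), Rational(-353951462, 730605))) = Add(7, Rational(-176975731, 730605)) = Rational(-171861496, 730605) ≈ -235.23)
Pow(k, -1) = Pow(Rational(-171861496, 730605), -1) = Rational(-730605, 171861496)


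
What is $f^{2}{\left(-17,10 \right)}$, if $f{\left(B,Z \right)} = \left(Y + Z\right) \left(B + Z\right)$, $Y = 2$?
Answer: $7056$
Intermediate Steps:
$f{\left(B,Z \right)} = \left(2 + Z\right) \left(B + Z\right)$
$f^{2}{\left(-17,10 \right)} = \left(10^{2} + 2 \left(-17\right) + 2 \cdot 10 - 170\right)^{2} = \left(100 - 34 + 20 - 170\right)^{2} = \left(-84\right)^{2} = 7056$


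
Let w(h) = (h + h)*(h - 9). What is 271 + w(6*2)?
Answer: 343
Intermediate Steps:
w(h) = 2*h*(-9 + h) (w(h) = (2*h)*(-9 + h) = 2*h*(-9 + h))
271 + w(6*2) = 271 + 2*(6*2)*(-9 + 6*2) = 271 + 2*12*(-9 + 12) = 271 + 2*12*3 = 271 + 72 = 343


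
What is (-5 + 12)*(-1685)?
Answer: -11795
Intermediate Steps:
(-5 + 12)*(-1685) = 7*(-1685) = -11795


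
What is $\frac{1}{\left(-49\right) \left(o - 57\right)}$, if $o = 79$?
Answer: $- \frac{1}{1078} \approx -0.00092764$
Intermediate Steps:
$\frac{1}{\left(-49\right) \left(o - 57\right)} = \frac{1}{\left(-49\right) \left(79 - 57\right)} = \frac{1}{\left(-49\right) 22} = \frac{1}{-1078} = - \frac{1}{1078}$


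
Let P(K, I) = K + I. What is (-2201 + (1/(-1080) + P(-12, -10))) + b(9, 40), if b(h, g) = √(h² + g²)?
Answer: -2356561/1080 ≈ -2182.0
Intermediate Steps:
P(K, I) = I + K
b(h, g) = √(g² + h²)
(-2201 + (1/(-1080) + P(-12, -10))) + b(9, 40) = (-2201 + (1/(-1080) + (-10 - 12))) + √(40² + 9²) = (-2201 + (-1/1080 - 22)) + √(1600 + 81) = (-2201 - 23761/1080) + √1681 = -2400841/1080 + 41 = -2356561/1080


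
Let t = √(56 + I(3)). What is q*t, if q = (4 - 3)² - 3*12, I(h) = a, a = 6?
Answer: -35*√62 ≈ -275.59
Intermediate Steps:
I(h) = 6
q = -35 (q = 1² - 36 = 1 - 36 = -35)
t = √62 (t = √(56 + 6) = √62 ≈ 7.8740)
q*t = -35*√62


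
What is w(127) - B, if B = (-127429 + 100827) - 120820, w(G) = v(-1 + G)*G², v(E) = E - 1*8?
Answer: 2050644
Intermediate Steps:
v(E) = -8 + E (v(E) = E - 8 = -8 + E)
w(G) = G²*(-9 + G) (w(G) = (-8 + (-1 + G))*G² = (-9 + G)*G² = G²*(-9 + G))
B = -147422 (B = -26602 - 120820 = -147422)
w(127) - B = 127²*(-9 + 127) - 1*(-147422) = 16129*118 + 147422 = 1903222 + 147422 = 2050644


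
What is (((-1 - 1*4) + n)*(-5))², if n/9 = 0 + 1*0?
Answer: 625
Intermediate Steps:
n = 0 (n = 9*(0 + 1*0) = 9*(0 + 0) = 9*0 = 0)
(((-1 - 1*4) + n)*(-5))² = (((-1 - 1*4) + 0)*(-5))² = (((-1 - 4) + 0)*(-5))² = ((-5 + 0)*(-5))² = (-5*(-5))² = 25² = 625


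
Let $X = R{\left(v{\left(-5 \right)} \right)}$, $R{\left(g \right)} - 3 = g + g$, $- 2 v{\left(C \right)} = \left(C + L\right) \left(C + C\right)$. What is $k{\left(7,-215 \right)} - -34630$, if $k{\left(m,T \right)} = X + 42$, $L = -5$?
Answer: $34575$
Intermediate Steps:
$v{\left(C \right)} = - C \left(-5 + C\right)$ ($v{\left(C \right)} = - \frac{\left(C - 5\right) \left(C + C\right)}{2} = - \frac{\left(-5 + C\right) 2 C}{2} = - \frac{2 C \left(-5 + C\right)}{2} = - C \left(-5 + C\right)$)
$R{\left(g \right)} = 3 + 2 g$ ($R{\left(g \right)} = 3 + \left(g + g\right) = 3 + 2 g$)
$X = -97$ ($X = 3 + 2 \left(- 5 \left(5 - -5\right)\right) = 3 + 2 \left(- 5 \left(5 + 5\right)\right) = 3 + 2 \left(\left(-5\right) 10\right) = 3 + 2 \left(-50\right) = 3 - 100 = -97$)
$k{\left(m,T \right)} = -55$ ($k{\left(m,T \right)} = -97 + 42 = -55$)
$k{\left(7,-215 \right)} - -34630 = -55 - -34630 = -55 + 34630 = 34575$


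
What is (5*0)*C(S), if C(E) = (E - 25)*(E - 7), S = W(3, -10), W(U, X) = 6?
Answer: 0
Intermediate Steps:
S = 6
C(E) = (-25 + E)*(-7 + E)
(5*0)*C(S) = (5*0)*(175 + 6² - 32*6) = 0*(175 + 36 - 192) = 0*19 = 0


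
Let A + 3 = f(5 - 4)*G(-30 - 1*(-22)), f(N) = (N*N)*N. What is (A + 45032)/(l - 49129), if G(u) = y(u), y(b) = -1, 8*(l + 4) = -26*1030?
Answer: -90056/104961 ≈ -0.85800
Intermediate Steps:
l = -6703/2 (l = -4 + (-26*1030)/8 = -4 + (⅛)*(-26780) = -4 - 6695/2 = -6703/2 ≈ -3351.5)
f(N) = N³ (f(N) = N²*N = N³)
G(u) = -1
A = -4 (A = -3 + (5 - 4)³*(-1) = -3 + 1³*(-1) = -3 + 1*(-1) = -3 - 1 = -4)
(A + 45032)/(l - 49129) = (-4 + 45032)/(-6703/2 - 49129) = 45028/(-104961/2) = 45028*(-2/104961) = -90056/104961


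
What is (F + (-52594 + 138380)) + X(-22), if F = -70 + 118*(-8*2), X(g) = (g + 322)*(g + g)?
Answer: 70628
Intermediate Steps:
X(g) = 2*g*(322 + g) (X(g) = (322 + g)*(2*g) = 2*g*(322 + g))
F = -1958 (F = -70 + 118*(-16) = -70 - 1888 = -1958)
(F + (-52594 + 138380)) + X(-22) = (-1958 + (-52594 + 138380)) + 2*(-22)*(322 - 22) = (-1958 + 85786) + 2*(-22)*300 = 83828 - 13200 = 70628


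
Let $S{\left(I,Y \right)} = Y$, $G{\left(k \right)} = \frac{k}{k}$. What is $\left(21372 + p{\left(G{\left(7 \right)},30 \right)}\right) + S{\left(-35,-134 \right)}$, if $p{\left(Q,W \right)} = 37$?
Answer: $21275$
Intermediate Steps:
$G{\left(k \right)} = 1$
$\left(21372 + p{\left(G{\left(7 \right)},30 \right)}\right) + S{\left(-35,-134 \right)} = \left(21372 + 37\right) - 134 = 21409 - 134 = 21275$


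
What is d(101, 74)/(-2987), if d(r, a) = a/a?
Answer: -1/2987 ≈ -0.00033478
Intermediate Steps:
d(r, a) = 1
d(101, 74)/(-2987) = 1/(-2987) = 1*(-1/2987) = -1/2987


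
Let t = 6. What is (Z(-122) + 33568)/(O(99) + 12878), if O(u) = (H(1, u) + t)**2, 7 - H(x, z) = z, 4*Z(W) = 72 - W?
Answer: 22411/13516 ≈ 1.6581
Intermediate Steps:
Z(W) = 18 - W/4 (Z(W) = (72 - W)/4 = 18 - W/4)
H(x, z) = 7 - z
O(u) = (13 - u)**2 (O(u) = ((7 - u) + 6)**2 = (13 - u)**2)
(Z(-122) + 33568)/(O(99) + 12878) = ((18 - 1/4*(-122)) + 33568)/((-13 + 99)**2 + 12878) = ((18 + 61/2) + 33568)/(86**2 + 12878) = (97/2 + 33568)/(7396 + 12878) = (67233/2)/20274 = (67233/2)*(1/20274) = 22411/13516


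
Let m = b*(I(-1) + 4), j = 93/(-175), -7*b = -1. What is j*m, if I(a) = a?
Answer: -279/1225 ≈ -0.22776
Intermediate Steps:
b = 1/7 (b = -1/7*(-1) = 1/7 ≈ 0.14286)
j = -93/175 (j = 93*(-1/175) = -93/175 ≈ -0.53143)
m = 3/7 (m = (-1 + 4)/7 = (1/7)*3 = 3/7 ≈ 0.42857)
j*m = -93/175*3/7 = -279/1225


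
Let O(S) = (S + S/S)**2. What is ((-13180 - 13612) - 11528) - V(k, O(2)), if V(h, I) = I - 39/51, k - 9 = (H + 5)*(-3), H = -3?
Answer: -651580/17 ≈ -38328.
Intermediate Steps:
k = 3 (k = 9 + (-3 + 5)*(-3) = 9 + 2*(-3) = 9 - 6 = 3)
O(S) = (1 + S)**2 (O(S) = (S + 1)**2 = (1 + S)**2)
V(h, I) = -13/17 + I (V(h, I) = I - 39*1/51 = I - 13/17 = -13/17 + I)
((-13180 - 13612) - 11528) - V(k, O(2)) = ((-13180 - 13612) - 11528) - (-13/17 + (1 + 2)**2) = (-26792 - 11528) - (-13/17 + 3**2) = -38320 - (-13/17 + 9) = -38320 - 1*140/17 = -38320 - 140/17 = -651580/17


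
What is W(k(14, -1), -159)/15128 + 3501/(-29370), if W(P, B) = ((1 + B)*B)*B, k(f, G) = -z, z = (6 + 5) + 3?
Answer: -9780702699/37025780 ≈ -264.16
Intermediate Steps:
z = 14 (z = 11 + 3 = 14)
k(f, G) = -14 (k(f, G) = -1*14 = -14)
W(P, B) = B²*(1 + B) (W(P, B) = (B*(1 + B))*B = B²*(1 + B))
W(k(14, -1), -159)/15128 + 3501/(-29370) = ((-159)²*(1 - 159))/15128 + 3501/(-29370) = (25281*(-158))*(1/15128) + 3501*(-1/29370) = -3994398*1/15128 - 1167/9790 = -1997199/7564 - 1167/9790 = -9780702699/37025780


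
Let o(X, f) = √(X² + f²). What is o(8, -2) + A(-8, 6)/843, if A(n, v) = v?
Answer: 2/281 + 2*√17 ≈ 8.2533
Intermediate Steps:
o(8, -2) + A(-8, 6)/843 = √(8² + (-2)²) + 6/843 = √(64 + 4) + 6*(1/843) = √68 + 2/281 = 2*√17 + 2/281 = 2/281 + 2*√17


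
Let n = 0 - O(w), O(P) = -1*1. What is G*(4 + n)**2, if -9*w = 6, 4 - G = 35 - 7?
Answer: -600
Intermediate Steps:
G = -24 (G = 4 - (35 - 7) = 4 - 1*28 = 4 - 28 = -24)
w = -2/3 (w = -1/9*6 = -2/3 ≈ -0.66667)
O(P) = -1
n = 1 (n = 0 - 1*(-1) = 0 + 1 = 1)
G*(4 + n)**2 = -24*(4 + 1)**2 = -24*5**2 = -24*25 = -600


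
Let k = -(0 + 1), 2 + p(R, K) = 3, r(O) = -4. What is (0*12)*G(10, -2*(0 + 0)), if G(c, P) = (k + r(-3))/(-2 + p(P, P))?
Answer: 0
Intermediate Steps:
p(R, K) = 1 (p(R, K) = -2 + 3 = 1)
k = -1 (k = -1*1 = -1)
G(c, P) = 5 (G(c, P) = (-1 - 4)/(-2 + 1) = -5/(-1) = -5*(-1) = 5)
(0*12)*G(10, -2*(0 + 0)) = (0*12)*5 = 0*5 = 0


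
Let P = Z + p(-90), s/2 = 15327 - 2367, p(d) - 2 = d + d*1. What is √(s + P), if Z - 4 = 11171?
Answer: √36917 ≈ 192.14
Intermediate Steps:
p(d) = 2 + 2*d (p(d) = 2 + (d + d*1) = 2 + (d + d) = 2 + 2*d)
Z = 11175 (Z = 4 + 11171 = 11175)
s = 25920 (s = 2*(15327 - 2367) = 2*12960 = 25920)
P = 10997 (P = 11175 + (2 + 2*(-90)) = 11175 + (2 - 180) = 11175 - 178 = 10997)
√(s + P) = √(25920 + 10997) = √36917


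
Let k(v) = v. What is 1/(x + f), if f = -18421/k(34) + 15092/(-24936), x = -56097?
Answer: -52989/3001265132 ≈ -1.7656e-5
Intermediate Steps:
f = -28741199/52989 (f = -18421/34 + 15092/(-24936) = -18421*1/34 + 15092*(-1/24936) = -18421/34 - 3773/6234 = -28741199/52989 ≈ -542.40)
1/(x + f) = 1/(-56097 - 28741199/52989) = 1/(-3001265132/52989) = -52989/3001265132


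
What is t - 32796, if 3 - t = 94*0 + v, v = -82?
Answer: -32711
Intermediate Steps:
t = 85 (t = 3 - (94*0 - 82) = 3 - (0 - 82) = 3 - 1*(-82) = 3 + 82 = 85)
t - 32796 = 85 - 32796 = -32711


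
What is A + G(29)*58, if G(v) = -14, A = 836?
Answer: 24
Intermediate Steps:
A + G(29)*58 = 836 - 14*58 = 836 - 812 = 24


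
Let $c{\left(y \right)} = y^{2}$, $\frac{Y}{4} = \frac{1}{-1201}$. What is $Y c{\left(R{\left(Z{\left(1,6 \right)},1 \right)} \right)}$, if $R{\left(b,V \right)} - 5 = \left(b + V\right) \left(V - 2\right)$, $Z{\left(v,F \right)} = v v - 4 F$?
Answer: $- \frac{2916}{1201} \approx -2.428$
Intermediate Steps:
$Z{\left(v,F \right)} = v^{2} - 4 F$
$R{\left(b,V \right)} = 5 + \left(-2 + V\right) \left(V + b\right)$ ($R{\left(b,V \right)} = 5 + \left(b + V\right) \left(V - 2\right) = 5 + \left(V + b\right) \left(-2 + V\right) = 5 + \left(-2 + V\right) \left(V + b\right)$)
$Y = - \frac{4}{1201}$ ($Y = \frac{4}{-1201} = 4 \left(- \frac{1}{1201}\right) = - \frac{4}{1201} \approx -0.0033306$)
$Y c{\left(R{\left(Z{\left(1,6 \right)},1 \right)} \right)} = - \frac{4 \left(5 + 1^{2} - 2 - 2 \left(1^{2} - 24\right) + 1 \left(1^{2} - 24\right)\right)^{2}}{1201} = - \frac{4 \left(5 + 1 - 2 - 2 \left(1 - 24\right) + 1 \left(1 - 24\right)\right)^{2}}{1201} = - \frac{4 \left(5 + 1 - 2 - -46 + 1 \left(-23\right)\right)^{2}}{1201} = - \frac{4 \left(5 + 1 - 2 + 46 - 23\right)^{2}}{1201} = - \frac{4 \cdot 27^{2}}{1201} = \left(- \frac{4}{1201}\right) 729 = - \frac{2916}{1201}$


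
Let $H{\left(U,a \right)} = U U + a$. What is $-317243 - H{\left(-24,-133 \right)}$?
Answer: $-317686$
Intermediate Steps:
$H{\left(U,a \right)} = a + U^{2}$ ($H{\left(U,a \right)} = U^{2} + a = a + U^{2}$)
$-317243 - H{\left(-24,-133 \right)} = -317243 - \left(-133 + \left(-24\right)^{2}\right) = -317243 - \left(-133 + 576\right) = -317243 - 443 = -317686$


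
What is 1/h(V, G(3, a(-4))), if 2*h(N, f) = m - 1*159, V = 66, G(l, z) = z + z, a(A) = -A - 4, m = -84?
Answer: -2/243 ≈ -0.0082304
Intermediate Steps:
a(A) = -4 - A
G(l, z) = 2*z
h(N, f) = -243/2 (h(N, f) = (-84 - 1*159)/2 = (-84 - 159)/2 = (½)*(-243) = -243/2)
1/h(V, G(3, a(-4))) = 1/(-243/2) = -2/243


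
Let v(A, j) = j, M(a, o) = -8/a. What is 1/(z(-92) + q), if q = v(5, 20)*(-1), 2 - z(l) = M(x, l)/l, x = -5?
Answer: -115/2068 ≈ -0.055609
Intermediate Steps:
z(l) = 2 - 8/(5*l) (z(l) = 2 - (-8/(-5))/l = 2 - (-8*(-⅕))/l = 2 - 8/(5*l))
q = -20 (q = 20*(-1) = -20)
1/(z(-92) + q) = 1/((2 - 8/5/(-92)) - 20) = 1/((2 - 8/5*(-1/92)) - 20) = 1/((2 + 2/115) - 20) = 1/(232/115 - 20) = 1/(-2068/115) = -115/2068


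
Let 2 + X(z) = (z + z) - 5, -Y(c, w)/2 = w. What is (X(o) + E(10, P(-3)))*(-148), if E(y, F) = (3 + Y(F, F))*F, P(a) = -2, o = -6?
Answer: 4884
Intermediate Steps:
Y(c, w) = -2*w
E(y, F) = F*(3 - 2*F) (E(y, F) = (3 - 2*F)*F = F*(3 - 2*F))
X(z) = -7 + 2*z (X(z) = -2 + ((z + z) - 5) = -2 + (2*z - 5) = -2 + (-5 + 2*z) = -7 + 2*z)
(X(o) + E(10, P(-3)))*(-148) = ((-7 + 2*(-6)) - 2*(3 - 2*(-2)))*(-148) = ((-7 - 12) - 2*(3 + 4))*(-148) = (-19 - 2*7)*(-148) = (-19 - 14)*(-148) = -33*(-148) = 4884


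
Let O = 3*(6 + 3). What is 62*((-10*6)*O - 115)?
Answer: -107570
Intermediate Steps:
O = 27 (O = 3*9 = 27)
62*((-10*6)*O - 115) = 62*(-10*6*27 - 115) = 62*(-60*27 - 115) = 62*(-1620 - 115) = 62*(-1735) = -107570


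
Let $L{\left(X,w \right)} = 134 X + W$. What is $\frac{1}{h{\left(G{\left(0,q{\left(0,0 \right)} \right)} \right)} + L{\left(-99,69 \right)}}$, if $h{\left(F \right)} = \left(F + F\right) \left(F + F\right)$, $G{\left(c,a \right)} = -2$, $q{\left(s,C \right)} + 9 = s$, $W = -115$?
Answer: $- \frac{1}{13365} \approx -7.4822 \cdot 10^{-5}$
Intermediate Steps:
$q{\left(s,C \right)} = -9 + s$
$h{\left(F \right)} = 4 F^{2}$ ($h{\left(F \right)} = 2 F 2 F = 4 F^{2}$)
$L{\left(X,w \right)} = -115 + 134 X$ ($L{\left(X,w \right)} = 134 X - 115 = -115 + 134 X$)
$\frac{1}{h{\left(G{\left(0,q{\left(0,0 \right)} \right)} \right)} + L{\left(-99,69 \right)}} = \frac{1}{4 \left(-2\right)^{2} + \left(-115 + 134 \left(-99\right)\right)} = \frac{1}{4 \cdot 4 - 13381} = \frac{1}{16 - 13381} = \frac{1}{-13365} = - \frac{1}{13365}$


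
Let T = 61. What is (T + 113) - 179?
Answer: -5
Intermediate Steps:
(T + 113) - 179 = (61 + 113) - 179 = 174 - 179 = -5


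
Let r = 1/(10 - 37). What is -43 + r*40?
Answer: -1201/27 ≈ -44.482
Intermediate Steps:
r = -1/27 (r = 1/(-27) = -1/27 ≈ -0.037037)
-43 + r*40 = -43 - 1/27*40 = -43 - 40/27 = -1201/27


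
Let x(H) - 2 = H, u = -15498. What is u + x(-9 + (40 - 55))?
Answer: -15520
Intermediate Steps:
x(H) = 2 + H
u + x(-9 + (40 - 55)) = -15498 + (2 + (-9 + (40 - 55))) = -15498 + (2 + (-9 - 15)) = -15498 + (2 - 24) = -15498 - 22 = -15520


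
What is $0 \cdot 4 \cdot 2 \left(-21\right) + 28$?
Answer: $28$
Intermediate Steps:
$0 \cdot 4 \cdot 2 \left(-21\right) + 28 = 0 \cdot 2 \left(-21\right) + 28 = 0 \left(-21\right) + 28 = 0 + 28 = 28$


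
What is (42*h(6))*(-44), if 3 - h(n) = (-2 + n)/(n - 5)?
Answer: 1848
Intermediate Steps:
h(n) = 3 - (-2 + n)/(-5 + n) (h(n) = 3 - (-2 + n)/(n - 5) = 3 - (-2 + n)/(-5 + n))
(42*h(6))*(-44) = (42*((-13 + 2*6)/(-5 + 6)))*(-44) = (42*((-13 + 12)/1))*(-44) = (42*(1*(-1)))*(-44) = (42*(-1))*(-44) = -42*(-44) = 1848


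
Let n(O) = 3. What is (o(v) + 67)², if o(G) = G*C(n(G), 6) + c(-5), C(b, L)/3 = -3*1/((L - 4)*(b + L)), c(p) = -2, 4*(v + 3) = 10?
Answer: 68121/16 ≈ 4257.6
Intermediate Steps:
v = -½ (v = -3 + (¼)*10 = -3 + 5/2 = -½ ≈ -0.50000)
C(b, L) = -9/((-4 + L)*(L + b)) (C(b, L) = 3*(-3*1/((L - 4)*(b + L))) = 3*(-3*1/((-4 + L)*(L + b))) = 3*(-3/((-4 + L)*(L + b))) = -9/((-4 + L)*(L + b)))
o(G) = -2 - G/2 (o(G) = G*(-9/(6² - 4*6 - 4*3 + 6*3)) - 2 = G*(-9/(36 - 24 - 12 + 18)) - 2 = G*(-9/18) - 2 = G*(-9*1/18) - 2 = G*(-½) - 2 = -G/2 - 2 = -2 - G/2)
(o(v) + 67)² = ((-2 - ½*(-½)) + 67)² = ((-2 + ¼) + 67)² = (-7/4 + 67)² = (261/4)² = 68121/16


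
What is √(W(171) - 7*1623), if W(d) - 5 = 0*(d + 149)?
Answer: 2*I*√2839 ≈ 106.56*I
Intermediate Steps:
W(d) = 5 (W(d) = 5 + 0*(d + 149) = 5 + 0*(149 + d) = 5 + 0 = 5)
√(W(171) - 7*1623) = √(5 - 7*1623) = √(5 - 11361) = √(-11356) = 2*I*√2839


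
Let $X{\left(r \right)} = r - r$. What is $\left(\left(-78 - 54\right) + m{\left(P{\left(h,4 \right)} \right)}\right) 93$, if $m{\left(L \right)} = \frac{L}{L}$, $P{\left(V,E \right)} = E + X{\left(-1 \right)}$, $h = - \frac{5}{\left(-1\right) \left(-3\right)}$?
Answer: $-12183$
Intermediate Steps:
$X{\left(r \right)} = 0$
$h = - \frac{5}{3} \approx -1.6667$
$P{\left(V,E \right)} = E$ ($P{\left(V,E \right)} = E + 0 = E$)
$m{\left(L \right)} = 1$
$\left(\left(-78 - 54\right) + m{\left(P{\left(h,4 \right)} \right)}\right) 93 = \left(\left(-78 - 54\right) + 1\right) 93 = \left(-132 + 1\right) 93 = \left(-131\right) 93 = -12183$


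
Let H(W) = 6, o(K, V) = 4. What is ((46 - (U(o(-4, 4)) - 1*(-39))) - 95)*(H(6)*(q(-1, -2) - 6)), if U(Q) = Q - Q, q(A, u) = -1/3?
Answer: 3344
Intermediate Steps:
q(A, u) = -⅓ (q(A, u) = -1*⅓ = -⅓)
U(Q) = 0
((46 - (U(o(-4, 4)) - 1*(-39))) - 95)*(H(6)*(q(-1, -2) - 6)) = ((46 - (0 - 1*(-39))) - 95)*(6*(-⅓ - 6)) = ((46 - (0 + 39)) - 95)*(6*(-19/3)) = ((46 - 1*39) - 95)*(-38) = ((46 - 39) - 95)*(-38) = (7 - 95)*(-38) = -88*(-38) = 3344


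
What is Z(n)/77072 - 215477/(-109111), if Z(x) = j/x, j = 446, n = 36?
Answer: 298954711945/151369253856 ≈ 1.9750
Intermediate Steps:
Z(x) = 446/x
Z(n)/77072 - 215477/(-109111) = (446/36)/77072 - 215477/(-109111) = (446*(1/36))*(1/77072) - 215477*(-1/109111) = (223/18)*(1/77072) + 215477/109111 = 223/1387296 + 215477/109111 = 298954711945/151369253856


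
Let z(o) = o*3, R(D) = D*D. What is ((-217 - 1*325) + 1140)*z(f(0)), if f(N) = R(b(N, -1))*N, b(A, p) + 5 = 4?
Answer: 0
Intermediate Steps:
b(A, p) = -1 (b(A, p) = -5 + 4 = -1)
R(D) = D²
f(N) = N (f(N) = (-1)²*N = 1*N = N)
z(o) = 3*o
((-217 - 1*325) + 1140)*z(f(0)) = ((-217 - 1*325) + 1140)*(3*0) = ((-217 - 325) + 1140)*0 = (-542 + 1140)*0 = 598*0 = 0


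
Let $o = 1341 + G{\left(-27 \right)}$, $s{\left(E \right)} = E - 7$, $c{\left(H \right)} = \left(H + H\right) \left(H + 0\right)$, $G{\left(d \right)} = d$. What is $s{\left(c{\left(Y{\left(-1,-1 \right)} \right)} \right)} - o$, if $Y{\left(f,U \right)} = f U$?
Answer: $-1319$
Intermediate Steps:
$Y{\left(f,U \right)} = U f$
$c{\left(H \right)} = 2 H^{2}$ ($c{\left(H \right)} = 2 H H = 2 H^{2}$)
$s{\left(E \right)} = -7 + E$
$o = 1314$ ($o = 1341 - 27 = 1314$)
$s{\left(c{\left(Y{\left(-1,-1 \right)} \right)} \right)} - o = \left(-7 + 2 \left(\left(-1\right) \left(-1\right)\right)^{2}\right) - 1314 = \left(-7 + 2 \cdot 1^{2}\right) - 1314 = \left(-7 + 2 \cdot 1\right) - 1314 = \left(-7 + 2\right) - 1314 = -5 - 1314 = -1319$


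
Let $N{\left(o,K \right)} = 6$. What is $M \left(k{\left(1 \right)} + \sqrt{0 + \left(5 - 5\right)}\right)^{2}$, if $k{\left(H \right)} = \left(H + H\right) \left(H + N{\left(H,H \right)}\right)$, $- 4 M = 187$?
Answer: $-9163$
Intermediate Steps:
$M = - \frac{187}{4}$ ($M = \left(- \frac{1}{4}\right) 187 = - \frac{187}{4} \approx -46.75$)
$k{\left(H \right)} = 2 H \left(6 + H\right)$ ($k{\left(H \right)} = \left(H + H\right) \left(H + 6\right) = 2 H \left(6 + H\right)$)
$M \left(k{\left(1 \right)} + \sqrt{0 + \left(5 - 5\right)}\right)^{2} = - \frac{187 \left(2 \cdot 1 \left(6 + 1\right) + \sqrt{0 + \left(5 - 5\right)}\right)^{2}}{4} = - \frac{187 \left(2 \cdot 1 \cdot 7 + \sqrt{0 + \left(5 - 5\right)}\right)^{2}}{4} = - \frac{187 \left(14 + \sqrt{0 + 0}\right)^{2}}{4} = - \frac{187 \left(14 + \sqrt{0}\right)^{2}}{4} = - \frac{187 \left(14 + 0\right)^{2}}{4} = - \frac{187 \cdot 14^{2}}{4} = \left(- \frac{187}{4}\right) 196 = -9163$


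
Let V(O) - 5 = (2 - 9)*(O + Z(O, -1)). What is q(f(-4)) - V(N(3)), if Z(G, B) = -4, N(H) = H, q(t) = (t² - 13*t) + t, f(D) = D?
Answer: 52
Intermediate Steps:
q(t) = t² - 12*t
V(O) = 33 - 7*O (V(O) = 5 + (2 - 9)*(O - 4) = 5 - 7*(-4 + O) = 5 + (28 - 7*O) = 33 - 7*O)
q(f(-4)) - V(N(3)) = -4*(-12 - 4) - (33 - 7*3) = -4*(-16) - (33 - 21) = 64 - 1*12 = 64 - 12 = 52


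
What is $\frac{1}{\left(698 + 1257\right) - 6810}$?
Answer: $- \frac{1}{4855} \approx -0.00020597$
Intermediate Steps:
$\frac{1}{\left(698 + 1257\right) - 6810} = \frac{1}{1955 - 6810} = \frac{1}{-4855} = - \frac{1}{4855}$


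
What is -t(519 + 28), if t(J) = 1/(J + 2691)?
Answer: -1/3238 ≈ -0.00030883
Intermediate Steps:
t(J) = 1/(2691 + J)
-t(519 + 28) = -1/(2691 + (519 + 28)) = -1/(2691 + 547) = -1/3238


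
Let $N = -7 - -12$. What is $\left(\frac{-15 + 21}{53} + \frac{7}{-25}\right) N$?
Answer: $- \frac{221}{265} \approx -0.83396$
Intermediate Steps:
$N = 5$ ($N = -7 + 12 = 5$)
$\left(\frac{-15 + 21}{53} + \frac{7}{-25}\right) N = \left(\frac{-15 + 21}{53} + \frac{7}{-25}\right) 5 = \left(6 \cdot \frac{1}{53} + 7 \left(- \frac{1}{25}\right)\right) 5 = \left(\frac{6}{53} - \frac{7}{25}\right) 5 = \left(- \frac{221}{1325}\right) 5 = - \frac{221}{265}$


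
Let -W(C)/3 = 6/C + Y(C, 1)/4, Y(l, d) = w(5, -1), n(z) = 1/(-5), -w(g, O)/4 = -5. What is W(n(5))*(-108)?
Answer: -8100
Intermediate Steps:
w(g, O) = 20 (w(g, O) = -4*(-5) = 20)
n(z) = -⅕
Y(l, d) = 20
W(C) = -15 - 18/C (W(C) = -3*(6/C + 20/4) = -3*(6/C + 20*(¼)) = -3*(6/C + 5) = -3*(5 + 6/C) = -15 - 18/C)
W(n(5))*(-108) = (-15 - 18/(-⅕))*(-108) = (-15 - 18*(-5))*(-108) = (-15 + 90)*(-108) = 75*(-108) = -8100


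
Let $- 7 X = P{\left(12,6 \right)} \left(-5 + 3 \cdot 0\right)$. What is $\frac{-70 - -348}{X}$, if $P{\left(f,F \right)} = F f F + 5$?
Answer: $\frac{1946}{2185} \approx 0.89062$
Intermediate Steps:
$P{\left(f,F \right)} = 5 + f F^{2}$ ($P{\left(f,F \right)} = f F^{2} + 5 = 5 + f F^{2}$)
$X = \frac{2185}{7}$ ($X = - \frac{\left(5 + 12 \cdot 6^{2}\right) \left(-5 + 3 \cdot 0\right)}{7} = - \frac{\left(5 + 12 \cdot 36\right) \left(-5 + 0\right)}{7} = - \frac{\left(5 + 432\right) \left(-5\right)}{7} = - \frac{437 \left(-5\right)}{7} = \left(- \frac{1}{7}\right) \left(-2185\right) = \frac{2185}{7} \approx 312.14$)
$\frac{-70 - -348}{X} = \frac{-70 - -348}{\frac{2185}{7}} = \left(-70 + 348\right) \frac{7}{2185} = 278 \cdot \frac{7}{2185} = \frac{1946}{2185}$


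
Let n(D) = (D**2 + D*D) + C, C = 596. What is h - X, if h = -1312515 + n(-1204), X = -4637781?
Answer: 6225094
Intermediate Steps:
n(D) = 596 + 2*D**2 (n(D) = (D**2 + D*D) + 596 = (D**2 + D**2) + 596 = 2*D**2 + 596 = 596 + 2*D**2)
h = 1587313 (h = -1312515 + (596 + 2*(-1204)**2) = -1312515 + (596 + 2*1449616) = -1312515 + (596 + 2899232) = -1312515 + 2899828 = 1587313)
h - X = 1587313 - 1*(-4637781) = 1587313 + 4637781 = 6225094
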